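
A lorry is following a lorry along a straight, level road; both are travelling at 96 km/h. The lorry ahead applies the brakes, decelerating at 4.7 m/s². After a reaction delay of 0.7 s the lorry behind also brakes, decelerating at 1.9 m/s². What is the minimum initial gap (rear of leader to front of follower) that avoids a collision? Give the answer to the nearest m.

Minimum gap ≈ 130 m

96 km/h ÷ 3.6 = 26.6667 m/s.
Leader travels v²/(2a_L) = 711.113 / 9.400 = 75.650 m before stopping.
Follower covers v·t_r = 26.6667 × 0.7 = 18.667 m while reacting, then v²/(2a_F) = 711.113 / 3.800 = 187.135 m while braking, for a total of 18.667 + 187.135 = 205.802 m.
Since a_F ≤ a_L and the follower starts braking later, the follower is never slower than the leader, so the closest approach is when both have stopped.
Minimum gap = 205.802 − 75.650 = 130.152 m.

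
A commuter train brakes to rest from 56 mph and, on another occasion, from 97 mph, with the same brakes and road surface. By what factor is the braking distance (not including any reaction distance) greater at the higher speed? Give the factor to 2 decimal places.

Braking distance d = v²/(2a), so with a fixed, d ∝ v².
Factor = (97/56)² = 1.7321² = 3.0002.

Factor ≈ 3.00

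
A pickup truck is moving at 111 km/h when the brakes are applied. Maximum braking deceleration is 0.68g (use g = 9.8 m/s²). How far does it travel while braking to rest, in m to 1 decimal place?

Braking distance ≈ 71.3 m

111 km/h ÷ 3.6 = 30.8333 m/s.
a = 0.68 × 9.8 = 6.664 m/s².
Braking distance = v²/(2a) = 30.8333² / (2 × 6.664) = 950.692 / 13.328 = 71.330 m.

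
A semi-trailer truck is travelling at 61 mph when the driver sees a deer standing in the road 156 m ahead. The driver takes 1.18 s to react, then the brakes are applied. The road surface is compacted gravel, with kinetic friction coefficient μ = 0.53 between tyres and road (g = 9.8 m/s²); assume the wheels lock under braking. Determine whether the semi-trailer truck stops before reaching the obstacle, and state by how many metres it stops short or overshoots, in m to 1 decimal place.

Yes — it stops 52.2 m short of the obstacle

61 mph × 0.44704 = 27.2694 m/s.
a = μg = 0.53 × 9.8 = 5.194 m/s².
Reaction distance = 27.2694 × 1.18 = 32.178 m.
Braking distance = v²/(2a) = 743.620 / 10.388 = 71.585 m.
Total stopping distance = 32.178 + 71.585 = 103.763 m, vs 156 m available — it stops with 156 − 103.763 = 52.237 m to spare.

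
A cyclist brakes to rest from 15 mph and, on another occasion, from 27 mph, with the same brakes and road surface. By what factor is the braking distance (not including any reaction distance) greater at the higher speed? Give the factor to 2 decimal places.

Factor ≈ 3.24

Braking distance d = v²/(2a), so with a fixed, d ∝ v².
Factor = (27/15)² = 1.8000² = 3.2400.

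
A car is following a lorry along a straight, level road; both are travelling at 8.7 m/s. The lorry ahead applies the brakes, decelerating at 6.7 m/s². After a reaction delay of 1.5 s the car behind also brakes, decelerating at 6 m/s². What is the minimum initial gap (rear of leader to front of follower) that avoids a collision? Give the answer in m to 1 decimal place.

Minimum gap ≈ 13.7 m

Leader travels v²/(2a_L) = 75.690 / 13.400 = 5.649 m before stopping.
Follower covers v·t_r = 8.7000 × 1.5 = 13.050 m while reacting, then v²/(2a_F) = 75.690 / 12.000 = 6.308 m while braking, for a total of 13.050 + 6.308 = 19.358 m.
Since a_F ≤ a_L and the follower starts braking later, the follower is never slower than the leader, so the closest approach is when both have stopped.
Minimum gap = 19.358 − 5.649 = 13.709 m.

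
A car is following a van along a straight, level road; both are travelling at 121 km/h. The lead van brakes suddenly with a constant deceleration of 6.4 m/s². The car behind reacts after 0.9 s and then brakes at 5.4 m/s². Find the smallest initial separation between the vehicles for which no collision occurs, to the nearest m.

Minimum gap ≈ 47 m

121 km/h ÷ 3.6 = 33.6111 m/s.
Leader travels v²/(2a_L) = 1129.706 / 12.800 = 88.258 m before stopping.
Follower covers v·t_r = 33.6111 × 0.9 = 30.250 m while reacting, then v²/(2a_F) = 1129.706 / 10.800 = 104.602 m while braking, for a total of 30.250 + 104.602 = 134.852 m.
Since a_F ≤ a_L and the follower starts braking later, the follower is never slower than the leader, so the closest approach is when both have stopped.
Minimum gap = 134.852 − 88.258 = 46.594 m.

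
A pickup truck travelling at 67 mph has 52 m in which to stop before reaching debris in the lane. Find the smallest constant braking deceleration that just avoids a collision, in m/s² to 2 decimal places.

67 mph × 0.44704 = 29.9517 m/s.
v² = 2a·d ⇒ a = v²/(2d) = 29.9517² / (2 × 52.000) = 897.104 / 104.000 = 8.6260 m/s².

Required deceleration ≈ 8.63 m/s²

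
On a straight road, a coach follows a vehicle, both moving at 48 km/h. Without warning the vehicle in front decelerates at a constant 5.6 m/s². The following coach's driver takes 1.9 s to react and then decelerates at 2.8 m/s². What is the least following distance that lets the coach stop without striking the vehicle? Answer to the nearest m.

48 km/h ÷ 3.6 = 13.3333 m/s.
Leader travels v²/(2a_L) = 177.777 / 11.200 = 15.873 m before stopping.
Follower covers v·t_r = 13.3333 × 1.9 = 25.333 m while reacting, then v²/(2a_F) = 177.777 / 5.600 = 31.746 m while braking, for a total of 25.333 + 31.746 = 57.079 m.
Since a_F ≤ a_L and the follower starts braking later, the follower is never slower than the leader, so the closest approach is when both have stopped.
Minimum gap = 57.079 − 15.873 = 41.206 m.

Minimum gap ≈ 41 m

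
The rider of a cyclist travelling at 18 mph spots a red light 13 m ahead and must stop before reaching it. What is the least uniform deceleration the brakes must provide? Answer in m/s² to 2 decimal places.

18 mph × 0.44704 = 8.0467 m/s.
v² = 2a·d ⇒ a = v²/(2d) = 8.0467² / (2 × 13.000) = 64.749 / 26.000 = 2.4903 m/s².

Required deceleration ≈ 2.49 m/s²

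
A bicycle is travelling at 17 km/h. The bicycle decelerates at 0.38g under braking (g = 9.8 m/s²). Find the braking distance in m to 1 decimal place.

Braking distance ≈ 3.0 m

17 km/h ÷ 3.6 = 4.7222 m/s.
a = 0.38 × 9.8 = 3.724 m/s².
Braking distance = v²/(2a) = 4.7222² / (2 × 3.724) = 22.299 / 7.448 = 2.994 m.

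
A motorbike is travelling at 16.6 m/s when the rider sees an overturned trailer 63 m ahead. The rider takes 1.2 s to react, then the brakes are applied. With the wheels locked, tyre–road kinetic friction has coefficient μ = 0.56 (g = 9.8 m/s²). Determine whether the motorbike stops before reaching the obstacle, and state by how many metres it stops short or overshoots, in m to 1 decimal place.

Yes — it stops 18.0 m short of the obstacle

a = μg = 0.56 × 9.8 = 5.488 m/s².
Reaction distance = 16.6000 × 1.2 = 19.920 m.
Braking distance = v²/(2a) = 275.560 / 10.976 = 25.106 m.
Total stopping distance = 19.920 + 25.106 = 45.026 m, vs 63 m available — it stops with 63 − 45.026 = 17.974 m to spare.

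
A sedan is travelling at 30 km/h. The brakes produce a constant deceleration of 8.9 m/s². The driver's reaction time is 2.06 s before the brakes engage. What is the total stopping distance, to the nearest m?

Total stopping distance ≈ 21 m

30 km/h ÷ 3.6 = 8.3333 m/s.
Reaction distance = v·t_r = 8.3333 × 2.06 = 17.167 m.
Braking distance = v²/(2a) = 8.3333² / (2 × 8.900) = 69.444 / 17.800 = 3.901 m.
Total = 17.167 + 3.901 = 21.068 m.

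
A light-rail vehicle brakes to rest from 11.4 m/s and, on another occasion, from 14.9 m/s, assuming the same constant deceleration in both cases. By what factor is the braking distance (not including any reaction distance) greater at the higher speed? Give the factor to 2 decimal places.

Braking distance d = v²/(2a), so with a fixed, d ∝ v².
Factor = (14.9/11.4)² = 1.3070² = 1.7082.

Factor ≈ 1.71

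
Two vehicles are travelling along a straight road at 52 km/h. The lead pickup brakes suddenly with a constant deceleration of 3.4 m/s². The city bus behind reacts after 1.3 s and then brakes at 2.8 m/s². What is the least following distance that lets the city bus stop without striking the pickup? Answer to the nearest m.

52 km/h ÷ 3.6 = 14.4444 m/s.
Leader travels v²/(2a_L) = 208.641 / 6.800 = 30.683 m before stopping.
Follower covers v·t_r = 14.4444 × 1.3 = 18.778 m while reacting, then v²/(2a_F) = 208.641 / 5.600 = 37.257 m while braking, for a total of 18.778 + 37.257 = 56.035 m.
Since a_F ≤ a_L and the follower starts braking later, the follower is never slower than the leader, so the closest approach is when both have stopped.
Minimum gap = 56.035 − 30.683 = 25.352 m.

Minimum gap ≈ 25 m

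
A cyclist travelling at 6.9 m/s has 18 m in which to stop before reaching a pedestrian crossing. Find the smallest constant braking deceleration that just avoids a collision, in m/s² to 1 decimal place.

Required deceleration ≈ 1.3 m/s²

v² = 2a·d ⇒ a = v²/(2d) = 6.9000² / (2 × 18.000) = 47.610 / 36.000 = 1.3225 m/s².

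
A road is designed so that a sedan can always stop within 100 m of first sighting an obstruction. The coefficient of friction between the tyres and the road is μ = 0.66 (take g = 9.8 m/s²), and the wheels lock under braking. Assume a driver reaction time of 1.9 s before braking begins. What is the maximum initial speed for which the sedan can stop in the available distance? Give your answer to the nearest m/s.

a = μg = 0.66 × 9.8 = 6.468 m/s².
Stopping distance: v·t_r + v²/(2a) = 100 with t_r = 1.9 s and a = 6.468 m/s².
So v² + 24.578 v − 1293.60 = 0.
Positive root: v = −a·t_r + √((a·t_r)² + 2a·d) = −12.289 + √(151.020 + 1293.60) = 25.7192 m/s.

Maximum speed ≈ 26 m/s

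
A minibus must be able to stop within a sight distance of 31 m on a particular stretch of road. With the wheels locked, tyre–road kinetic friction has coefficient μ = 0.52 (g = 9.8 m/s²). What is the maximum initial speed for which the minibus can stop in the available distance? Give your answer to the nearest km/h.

a = μg = 0.52 × 9.8 = 5.096 m/s².
v²/(2a) = d ⇒ v = √(2 × 5.096 × 31) = √315.95 = 17.7750 m/s.
17.7750 m/s × 3.6 = 63.990 km/h.

Maximum speed ≈ 64 km/h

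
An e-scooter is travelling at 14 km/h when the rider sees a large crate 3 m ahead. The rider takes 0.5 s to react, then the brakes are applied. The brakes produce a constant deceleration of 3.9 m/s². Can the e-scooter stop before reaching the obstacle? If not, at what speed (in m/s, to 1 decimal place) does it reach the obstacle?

14 km/h ÷ 3.6 = 3.8889 m/s.
Reaction distance = 3.8889 × 0.5 = 1.944 m.
Braking distance needed to stop: v²/(2a) = 15.124 / 7.800 = 1.939 m, so total needed = 1.944 + 1.939 = 3.883 m > 3 m — it cannot stop.
Distance remaining when braking begins: 3 − 1.944 = 1.056 m.
v² = v₀² − 2a·d = 15.124 − 2 × 3.900 × 1.056 = 6.887 m²/s².
v = √6.887 = 2.624 m/s.

No — it strikes the obstacle at 2.6 m/s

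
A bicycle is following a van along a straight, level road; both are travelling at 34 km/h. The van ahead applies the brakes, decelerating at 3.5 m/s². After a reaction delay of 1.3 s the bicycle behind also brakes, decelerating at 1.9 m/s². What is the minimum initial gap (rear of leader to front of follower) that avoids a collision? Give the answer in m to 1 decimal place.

Minimum gap ≈ 23.0 m

34 km/h ÷ 3.6 = 9.4444 m/s.
Leader travels v²/(2a_L) = 89.197 / 7.000 = 12.742 m before stopping.
Follower covers v·t_r = 9.4444 × 1.3 = 12.278 m while reacting, then v²/(2a_F) = 89.197 / 3.800 = 23.473 m while braking, for a total of 12.278 + 23.473 = 35.751 m.
Since a_F ≤ a_L and the follower starts braking later, the follower is never slower than the leader, so the closest approach is when both have stopped.
Minimum gap = 35.751 − 12.742 = 23.009 m.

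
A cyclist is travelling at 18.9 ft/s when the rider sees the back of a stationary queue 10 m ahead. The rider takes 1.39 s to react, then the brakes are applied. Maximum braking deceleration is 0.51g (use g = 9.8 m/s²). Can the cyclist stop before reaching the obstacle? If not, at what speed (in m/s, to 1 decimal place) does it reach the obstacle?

No — it strikes the obstacle at 3.6 m/s

18.9 ft/s × 0.3048 = 5.7607 m/s.
a = 0.51 × 9.8 = 4.998 m/s².
Reaction distance = 5.7607 × 1.39 = 8.007 m.
Braking distance needed to stop: v²/(2a) = 33.186 / 9.996 = 3.320 m, so total needed = 8.007 + 3.320 = 11.327 m > 10 m — it cannot stop.
Distance remaining when braking begins: 10 − 8.007 = 1.993 m.
v² = v₀² − 2a·d = 33.186 − 2 × 4.998 × 1.993 = 13.264 m²/s².
v = √13.264 = 3.642 m/s.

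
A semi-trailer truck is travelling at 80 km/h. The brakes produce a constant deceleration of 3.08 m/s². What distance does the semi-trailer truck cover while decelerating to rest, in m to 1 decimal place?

80 km/h ÷ 3.6 = 22.2222 m/s.
Braking distance = v²/(2a) = 22.2222² / (2 × 3.080) = 493.826 / 6.160 = 80.167 m.

Braking distance ≈ 80.2 m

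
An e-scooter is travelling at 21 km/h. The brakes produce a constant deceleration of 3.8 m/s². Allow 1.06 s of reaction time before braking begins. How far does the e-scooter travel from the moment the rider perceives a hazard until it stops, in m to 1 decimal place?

21 km/h ÷ 3.6 = 5.8333 m/s.
Reaction distance = v·t_r = 5.8333 × 1.06 = 6.183 m.
Braking distance = v²/(2a) = 5.8333² / (2 × 3.800) = 34.027 / 7.600 = 4.477 m.
Total = 6.183 + 4.477 = 10.660 m.

Total stopping distance ≈ 10.7 m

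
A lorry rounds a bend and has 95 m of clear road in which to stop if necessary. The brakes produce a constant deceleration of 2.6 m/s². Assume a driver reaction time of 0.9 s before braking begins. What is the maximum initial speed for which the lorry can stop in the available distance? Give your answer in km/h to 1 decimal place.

Stopping distance: v·t_r + v²/(2a) = 95 with t_r = 0.9 s and a = 2.600 m/s².
So v² + 4.680 v − 494.00 = 0.
Positive root: v = −a·t_r + √((a·t_r)² + 2a·d) = −2.340 + √(5.476 + 494.00) = 20.0090 m/s.
20.0090 m/s × 3.6 = 72.032 km/h.

Maximum speed ≈ 72.0 km/h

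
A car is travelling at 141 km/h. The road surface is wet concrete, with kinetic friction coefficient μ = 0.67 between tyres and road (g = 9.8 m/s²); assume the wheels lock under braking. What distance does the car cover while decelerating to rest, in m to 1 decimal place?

Braking distance ≈ 116.8 m

141 km/h ÷ 3.6 = 39.1667 m/s.
a = μg = 0.67 × 9.8 = 6.566 m/s².
Braking distance = v²/(2a) = 39.1667² / (2 × 6.566) = 1534.030 / 13.132 = 116.816 m.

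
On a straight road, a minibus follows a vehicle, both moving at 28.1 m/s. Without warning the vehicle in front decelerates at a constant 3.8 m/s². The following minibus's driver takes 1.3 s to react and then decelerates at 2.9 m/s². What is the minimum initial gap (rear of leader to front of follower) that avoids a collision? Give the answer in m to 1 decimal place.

Minimum gap ≈ 68.8 m

Leader travels v²/(2a_L) = 789.610 / 7.600 = 103.896 m before stopping.
Follower covers v·t_r = 28.1000 × 1.3 = 36.530 m while reacting, then v²/(2a_F) = 789.610 / 5.800 = 136.140 m while braking, for a total of 36.530 + 136.140 = 172.670 m.
Since a_F ≤ a_L and the follower starts braking later, the follower is never slower than the leader, so the closest approach is when both have stopped.
Minimum gap = 172.670 − 103.896 = 68.774 m.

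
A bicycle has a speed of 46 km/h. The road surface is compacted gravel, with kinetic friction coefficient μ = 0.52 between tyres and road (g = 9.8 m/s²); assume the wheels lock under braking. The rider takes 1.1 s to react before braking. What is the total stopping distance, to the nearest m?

46 km/h ÷ 3.6 = 12.7778 m/s.
a = μg = 0.52 × 9.8 = 5.096 m/s².
Reaction distance = v·t_r = 12.7778 × 1.1 = 14.056 m.
Braking distance = v²/(2a) = 12.7778² / (2 × 5.096) = 163.272 / 10.192 = 16.020 m.
Total = 14.056 + 16.020 = 30.076 m.

Total stopping distance ≈ 30 m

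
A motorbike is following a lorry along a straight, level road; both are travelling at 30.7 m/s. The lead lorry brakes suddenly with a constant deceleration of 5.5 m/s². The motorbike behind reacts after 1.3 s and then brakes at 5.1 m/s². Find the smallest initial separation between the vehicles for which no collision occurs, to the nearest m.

Minimum gap ≈ 47 m

Leader travels v²/(2a_L) = 942.490 / 11.000 = 85.681 m before stopping.
Follower covers v·t_r = 30.7000 × 1.3 = 39.910 m while reacting, then v²/(2a_F) = 942.490 / 10.200 = 92.401 m while braking, for a total of 39.910 + 92.401 = 132.311 m.
Since a_F ≤ a_L and the follower starts braking later, the follower is never slower than the leader, so the closest approach is when both have stopped.
Minimum gap = 132.311 − 85.681 = 46.630 m.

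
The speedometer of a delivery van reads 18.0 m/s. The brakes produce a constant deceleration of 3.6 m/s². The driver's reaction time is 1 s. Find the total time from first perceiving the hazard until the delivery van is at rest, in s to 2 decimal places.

Braking time = v/a = 18.0000 / 3.600 = 5.000 s.
Total = 1 + 5.000 = 6.000 s.

Total time ≈ 6.00 s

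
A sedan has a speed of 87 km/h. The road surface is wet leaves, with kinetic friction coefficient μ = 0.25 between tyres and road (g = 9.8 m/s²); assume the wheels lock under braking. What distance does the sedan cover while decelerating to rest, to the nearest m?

87 km/h ÷ 3.6 = 24.1667 m/s.
a = μg = 0.25 × 9.8 = 2.450 m/s².
Braking distance = v²/(2a) = 24.1667² / (2 × 2.450) = 584.029 / 4.900 = 119.190 m.

Braking distance ≈ 119 m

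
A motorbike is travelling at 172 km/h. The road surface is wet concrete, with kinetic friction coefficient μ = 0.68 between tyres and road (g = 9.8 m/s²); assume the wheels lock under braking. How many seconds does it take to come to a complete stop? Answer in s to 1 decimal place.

Braking time ≈ 7.2 s

172 km/h ÷ 3.6 = 47.7778 m/s.
a = μg = 0.68 × 9.8 = 6.664 m/s².
Braking time = v/a = 47.7778 / 6.664 = 7.170 s.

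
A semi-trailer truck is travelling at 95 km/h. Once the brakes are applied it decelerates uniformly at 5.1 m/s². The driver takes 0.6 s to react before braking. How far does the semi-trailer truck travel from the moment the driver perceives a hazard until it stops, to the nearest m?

95 km/h ÷ 3.6 = 26.3889 m/s.
Reaction distance = v·t_r = 26.3889 × 0.6 = 15.833 m.
Braking distance = v²/(2a) = 26.3889² / (2 × 5.100) = 696.374 / 10.200 = 68.272 m.
Total = 15.833 + 68.272 = 84.105 m.

Total stopping distance ≈ 84 m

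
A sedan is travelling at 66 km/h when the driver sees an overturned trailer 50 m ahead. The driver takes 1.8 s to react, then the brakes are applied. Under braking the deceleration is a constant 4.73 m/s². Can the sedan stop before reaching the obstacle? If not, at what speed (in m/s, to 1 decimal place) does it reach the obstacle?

No — it strikes the obstacle at 13.2 m/s

66 km/h ÷ 3.6 = 18.3333 m/s.
Reaction distance = 18.3333 × 1.8 = 33.000 m.
Braking distance needed to stop: v²/(2a) = 336.110 / 9.460 = 35.530 m, so total needed = 33.000 + 35.530 = 68.530 m > 50 m — it cannot stop.
Distance remaining when braking begins: 50 − 33.000 = 17.000 m.
v² = v₀² − 2a·d = 336.110 − 2 × 4.730 × 17.000 = 175.290 m²/s².
v = √175.290 = 13.240 m/s.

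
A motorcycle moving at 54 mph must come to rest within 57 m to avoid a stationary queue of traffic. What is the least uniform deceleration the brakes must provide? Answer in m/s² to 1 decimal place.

54 mph × 0.44704 = 24.1402 m/s.
v² = 2a·d ⇒ a = v²/(2d) = 24.1402² / (2 × 57.000) = 582.749 / 114.000 = 5.1118 m/s².

Required deceleration ≈ 5.1 m/s²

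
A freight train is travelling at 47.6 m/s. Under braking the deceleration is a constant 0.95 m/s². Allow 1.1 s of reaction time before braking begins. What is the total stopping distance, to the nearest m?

Total stopping distance ≈ 1245 m

Reaction distance = v·t_r = 47.6000 × 1.1 = 52.360 m.
Braking distance = v²/(2a) = 47.6000² / (2 × 0.950) = 2265.760 / 1.900 = 1192.505 m.
Total = 52.360 + 1192.505 = 1244.865 m.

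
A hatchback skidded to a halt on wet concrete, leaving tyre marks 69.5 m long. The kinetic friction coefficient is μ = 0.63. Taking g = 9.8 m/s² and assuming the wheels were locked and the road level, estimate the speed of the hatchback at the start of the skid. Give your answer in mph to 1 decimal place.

Initial speed ≈ 65.5 mph

Deceleration a = μg = 0.63 × 9.8 = 6.174 m/s².
v = √(2a·d) = √(2 × 6.174 × 69.5) = √858.186 = 29.2948 m/s.
= 29.2948 ÷ 0.44704 = 65.531 mph.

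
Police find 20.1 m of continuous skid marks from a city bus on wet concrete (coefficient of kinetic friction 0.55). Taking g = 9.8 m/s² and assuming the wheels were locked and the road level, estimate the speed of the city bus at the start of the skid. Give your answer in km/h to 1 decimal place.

Deceleration a = μg = 0.55 × 9.8 = 5.390 m/s².
v = √(2a·d) = √(2 × 5.390 × 20.1) = √216.678 = 14.7200 m/s.
= 14.7200 × 3.6 = 52.992 km/h.

Initial speed ≈ 53.0 km/h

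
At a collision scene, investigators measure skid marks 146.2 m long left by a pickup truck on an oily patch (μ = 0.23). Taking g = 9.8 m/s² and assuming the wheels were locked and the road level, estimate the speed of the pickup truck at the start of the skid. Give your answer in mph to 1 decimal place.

Deceleration a = μg = 0.23 × 9.8 = 2.254 m/s².
v = √(2a·d) = √(2 × 2.254 × 146.2) = √659.070 = 25.6724 m/s.
= 25.6724 ÷ 0.44704 = 57.428 mph.

Initial speed ≈ 57.4 mph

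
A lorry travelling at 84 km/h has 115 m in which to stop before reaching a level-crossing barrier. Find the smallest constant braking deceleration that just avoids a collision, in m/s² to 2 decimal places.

Required deceleration ≈ 2.37 m/s²

84 km/h ÷ 3.6 = 23.3333 m/s.
v² = 2a·d ⇒ a = v²/(2d) = 23.3333² / (2 × 115.000) = 544.443 / 230.000 = 2.3671 m/s².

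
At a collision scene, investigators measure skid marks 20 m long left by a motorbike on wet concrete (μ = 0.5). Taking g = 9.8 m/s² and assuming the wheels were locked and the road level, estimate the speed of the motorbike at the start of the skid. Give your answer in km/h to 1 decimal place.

Initial speed ≈ 50.4 km/h

Deceleration a = μg = 0.5 × 9.8 = 4.900 m/s².
v = √(2a·d) = √(2 × 4.900 × 20) = √196.000 = 14.0000 m/s.
= 14.0000 × 3.6 = 50.400 km/h.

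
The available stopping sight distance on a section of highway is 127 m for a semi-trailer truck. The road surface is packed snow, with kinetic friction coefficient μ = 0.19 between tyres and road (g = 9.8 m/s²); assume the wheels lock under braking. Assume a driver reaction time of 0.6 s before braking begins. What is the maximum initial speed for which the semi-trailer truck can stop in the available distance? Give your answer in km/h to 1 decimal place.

Maximum speed ≈ 74.4 km/h

a = μg = 0.19 × 9.8 = 1.862 m/s².
Stopping distance: v·t_r + v²/(2a) = 127 with t_r = 0.6 s and a = 1.862 m/s².
So v² + 2.234 v − 472.95 = 0.
Positive root: v = −a·t_r + √((a·t_r)² + 2a·d) = −1.117 + √(1.248 + 472.95) = 20.6591 m/s.
20.6591 m/s × 3.6 = 74.373 km/h.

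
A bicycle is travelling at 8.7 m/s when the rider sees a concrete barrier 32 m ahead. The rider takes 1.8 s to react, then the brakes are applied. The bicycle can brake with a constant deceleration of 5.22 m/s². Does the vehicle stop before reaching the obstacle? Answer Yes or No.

Yes

Reaction distance = 8.7000 × 1.8 = 15.660 m.
Braking distance = v²/(2a) = 75.690 / 10.440 = 7.250 m.
Total stopping distance = 15.660 + 7.250 = 22.910 m, vs 32 m available — it stops with 32 − 22.910 = 9.090 m to spare.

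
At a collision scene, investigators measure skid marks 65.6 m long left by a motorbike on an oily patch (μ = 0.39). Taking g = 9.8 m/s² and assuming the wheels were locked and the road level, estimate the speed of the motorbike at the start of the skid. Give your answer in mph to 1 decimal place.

Deceleration a = μg = 0.39 × 9.8 = 3.822 m/s².
v = √(2a·d) = √(2 × 3.822 × 65.6) = √501.446 = 22.3930 m/s.
= 22.3930 ÷ 0.44704 = 50.092 mph.

Initial speed ≈ 50.1 mph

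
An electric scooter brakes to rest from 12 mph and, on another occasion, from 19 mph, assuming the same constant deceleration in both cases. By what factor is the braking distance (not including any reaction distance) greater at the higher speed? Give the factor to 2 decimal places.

Factor ≈ 2.51

Braking distance d = v²/(2a), so with a fixed, d ∝ v².
Factor = (19/12)² = 1.5833² = 2.5068.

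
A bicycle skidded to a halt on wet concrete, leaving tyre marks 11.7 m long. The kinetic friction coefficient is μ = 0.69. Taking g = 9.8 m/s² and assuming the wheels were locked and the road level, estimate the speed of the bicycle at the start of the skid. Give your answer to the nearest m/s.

Initial speed ≈ 13 m/s

Deceleration a = μg = 0.69 × 9.8 = 6.762 m/s².
v = √(2a·d) = √(2 × 6.762 × 11.7) = √158.231 = 12.5790 m/s.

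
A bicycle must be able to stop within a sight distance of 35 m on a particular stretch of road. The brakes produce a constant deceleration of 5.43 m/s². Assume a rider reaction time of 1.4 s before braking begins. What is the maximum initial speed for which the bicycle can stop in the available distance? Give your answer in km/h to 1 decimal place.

Maximum speed ≈ 48.0 km/h

Stopping distance: v·t_r + v²/(2a) = 35 with t_r = 1.4 s and a = 5.430 m/s².
So v² + 15.204 v − 380.10 = 0.
Positive root: v = −a·t_r + √((a·t_r)² + 2a·d) = −7.602 + √(57.790 + 380.10) = 13.3238 m/s.
13.3238 m/s × 3.6 = 47.966 km/h.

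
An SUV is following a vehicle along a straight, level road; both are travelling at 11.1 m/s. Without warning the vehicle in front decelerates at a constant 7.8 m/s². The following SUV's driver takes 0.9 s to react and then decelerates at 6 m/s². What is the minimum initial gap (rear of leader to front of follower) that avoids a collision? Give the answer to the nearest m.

Leader travels v²/(2a_L) = 123.210 / 15.600 = 7.898 m before stopping.
Follower covers v·t_r = 11.1000 × 0.9 = 9.990 m while reacting, then v²/(2a_F) = 123.210 / 12.000 = 10.268 m while braking, for a total of 9.990 + 10.268 = 20.258 m.
Since a_F ≤ a_L and the follower starts braking later, the follower is never slower than the leader, so the closest approach is when both have stopped.
Minimum gap = 20.258 − 7.898 = 12.360 m.

Minimum gap ≈ 12 m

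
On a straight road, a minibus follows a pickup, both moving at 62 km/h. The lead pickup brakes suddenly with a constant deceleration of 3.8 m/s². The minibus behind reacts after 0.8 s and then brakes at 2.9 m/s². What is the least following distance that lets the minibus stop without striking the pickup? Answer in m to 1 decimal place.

Minimum gap ≈ 25.9 m

62 km/h ÷ 3.6 = 17.2222 m/s.
Leader travels v²/(2a_L) = 296.604 / 7.600 = 39.027 m before stopping.
Follower covers v·t_r = 17.2222 × 0.8 = 13.778 m while reacting, then v²/(2a_F) = 296.604 / 5.800 = 51.139 m while braking, for a total of 13.778 + 51.139 = 64.917 m.
Since a_F ≤ a_L and the follower starts braking later, the follower is never slower than the leader, so the closest approach is when both have stopped.
Minimum gap = 64.917 − 39.027 = 25.890 m.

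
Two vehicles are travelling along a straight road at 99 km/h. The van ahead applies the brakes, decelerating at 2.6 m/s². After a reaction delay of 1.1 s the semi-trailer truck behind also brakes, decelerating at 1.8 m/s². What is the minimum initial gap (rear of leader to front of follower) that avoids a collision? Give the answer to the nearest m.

99 km/h ÷ 3.6 = 27.5000 m/s.
Leader travels v²/(2a_L) = 756.250 / 5.200 = 145.433 m before stopping.
Follower covers v·t_r = 27.5000 × 1.1 = 30.250 m while reacting, then v²/(2a_F) = 756.250 / 3.600 = 210.069 m while braking, for a total of 30.250 + 210.069 = 240.319 m.
Since a_F ≤ a_L and the follower starts braking later, the follower is never slower than the leader, so the closest approach is when both have stopped.
Minimum gap = 240.319 − 145.433 = 94.886 m.

Minimum gap ≈ 95 m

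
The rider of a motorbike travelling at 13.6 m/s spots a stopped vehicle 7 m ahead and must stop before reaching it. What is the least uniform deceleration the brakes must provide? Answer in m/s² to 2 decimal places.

v² = 2a·d ⇒ a = v²/(2d) = 13.6000² / (2 × 7.000) = 184.960 / 14.000 = 13.2114 m/s².

Required deceleration ≈ 13.21 m/s²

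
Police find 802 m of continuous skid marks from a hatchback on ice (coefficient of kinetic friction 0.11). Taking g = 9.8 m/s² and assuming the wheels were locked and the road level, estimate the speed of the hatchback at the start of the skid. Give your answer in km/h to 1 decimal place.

Initial speed ≈ 149.7 km/h

Deceleration a = μg = 0.11 × 9.8 = 1.078 m/s².
v = √(2a·d) = √(2 × 1.078 × 802) = √1729.112 = 41.5826 m/s.
= 41.5826 × 3.6 = 149.697 km/h.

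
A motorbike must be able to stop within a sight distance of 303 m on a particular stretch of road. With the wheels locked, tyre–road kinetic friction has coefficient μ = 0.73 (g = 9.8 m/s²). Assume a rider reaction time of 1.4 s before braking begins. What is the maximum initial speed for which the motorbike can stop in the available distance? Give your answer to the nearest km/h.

a = μg = 0.73 × 9.8 = 7.154 m/s².
Stopping distance: v·t_r + v²/(2a) = 303 with t_r = 1.4 s and a = 7.154 m/s².
So v² + 20.031 v − 4335.32 = 0.
Positive root: v = −a·t_r + √((a·t_r)² + 2a·d) = −10.016 + √(100.320 + 4335.32) = 56.5846 m/s.
56.5846 m/s × 3.6 = 203.705 km/h.

Maximum speed ≈ 204 km/h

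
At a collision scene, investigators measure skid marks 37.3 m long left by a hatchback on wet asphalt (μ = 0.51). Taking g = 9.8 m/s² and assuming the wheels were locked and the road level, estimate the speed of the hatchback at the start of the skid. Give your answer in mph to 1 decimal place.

Deceleration a = μg = 0.51 × 9.8 = 4.998 m/s².
v = √(2a·d) = √(2 × 4.998 × 37.3) = √372.851 = 19.3094 m/s.
= 19.3094 ÷ 0.44704 = 43.194 mph.

Initial speed ≈ 43.2 mph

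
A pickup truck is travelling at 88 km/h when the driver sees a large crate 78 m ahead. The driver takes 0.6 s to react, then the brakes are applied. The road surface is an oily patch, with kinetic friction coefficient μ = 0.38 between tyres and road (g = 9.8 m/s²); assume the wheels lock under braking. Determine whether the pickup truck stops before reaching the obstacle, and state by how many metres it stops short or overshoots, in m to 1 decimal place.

88 km/h ÷ 3.6 = 24.4444 m/s.
a = μg = 0.38 × 9.8 = 3.724 m/s².
Reaction distance = 24.4444 × 0.6 = 14.667 m.
Braking distance = v²/(2a) = 597.529 / 7.448 = 80.227 m.
Total stopping distance = 14.667 + 80.227 = 94.894 m, vs 78 m available — it cannot stop in time and overshoots by 94.894 − 78 = 16.894 m.

No — it overshoots by 16.9 m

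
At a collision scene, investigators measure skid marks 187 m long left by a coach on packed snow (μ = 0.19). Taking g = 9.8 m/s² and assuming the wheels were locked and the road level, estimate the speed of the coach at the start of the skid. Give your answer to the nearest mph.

Deceleration a = μg = 0.19 × 9.8 = 1.862 m/s².
v = √(2a·d) = √(2 × 1.862 × 187) = √696.388 = 26.3892 m/s.
= 26.3892 ÷ 0.44704 = 59.031 mph.

Initial speed ≈ 59 mph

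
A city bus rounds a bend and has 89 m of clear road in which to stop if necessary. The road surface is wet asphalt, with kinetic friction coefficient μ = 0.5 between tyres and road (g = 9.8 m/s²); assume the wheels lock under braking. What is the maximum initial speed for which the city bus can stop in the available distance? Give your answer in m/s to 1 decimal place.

a = μg = 0.5 × 9.8 = 4.900 m/s².
v²/(2a) = d ⇒ v = √(2 × 4.900 × 89) = √872.20 = 29.5330 m/s.

Maximum speed ≈ 29.5 m/s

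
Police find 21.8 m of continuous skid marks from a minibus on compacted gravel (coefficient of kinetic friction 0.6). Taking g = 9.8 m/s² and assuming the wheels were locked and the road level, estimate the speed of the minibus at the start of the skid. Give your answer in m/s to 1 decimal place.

Initial speed ≈ 16.0 m/s

Deceleration a = μg = 0.6 × 9.8 = 5.880 m/s².
v = √(2a·d) = √(2 × 5.880 × 21.8) = √256.368 = 16.0115 m/s.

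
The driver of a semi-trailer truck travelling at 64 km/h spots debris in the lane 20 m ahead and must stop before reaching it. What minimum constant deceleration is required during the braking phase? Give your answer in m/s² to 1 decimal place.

64 km/h ÷ 3.6 = 17.7778 m/s.
v² = 2a·d ⇒ a = v²/(2d) = 17.7778² / (2 × 20.000) = 316.050 / 40.000 = 7.9013 m/s².

Required deceleration ≈ 7.9 m/s²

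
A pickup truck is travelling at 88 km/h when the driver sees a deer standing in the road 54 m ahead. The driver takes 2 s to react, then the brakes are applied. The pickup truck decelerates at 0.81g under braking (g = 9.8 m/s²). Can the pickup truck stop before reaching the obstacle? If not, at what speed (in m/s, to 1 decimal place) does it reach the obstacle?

88 km/h ÷ 3.6 = 24.4444 m/s.
a = 0.81 × 9.8 = 7.938 m/s².
Reaction distance = 24.4444 × 2 = 48.889 m.
Braking distance needed to stop: v²/(2a) = 597.529 / 15.876 = 37.637 m, so total needed = 48.889 + 37.637 = 86.526 m > 54 m — it cannot stop.
Distance remaining when braking begins: 54 − 48.889 = 5.111 m.
v² = v₀² − 2a·d = 597.529 − 2 × 7.938 × 5.111 = 516.387 m²/s².
v = √516.387 = 22.724 m/s.

No — it strikes the obstacle at 22.7 m/s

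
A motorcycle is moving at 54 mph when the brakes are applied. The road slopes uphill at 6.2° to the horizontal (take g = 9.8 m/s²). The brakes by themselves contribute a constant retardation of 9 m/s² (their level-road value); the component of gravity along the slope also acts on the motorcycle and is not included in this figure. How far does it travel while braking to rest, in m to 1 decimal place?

Braking distance ≈ 29.0 m

54 mph × 0.44704 = 24.1402 m/s.
Gravity along the uphill slope adds to the braking deceleration: a_eff = 9.000 + 9.8·sin 6.2° = 9.000 + 1.058 = 10.058 m/s².
Braking distance = v²/(2a) = 24.1402² / (2 × 10.058) = 582.749 / 20.116 = 28.969 m.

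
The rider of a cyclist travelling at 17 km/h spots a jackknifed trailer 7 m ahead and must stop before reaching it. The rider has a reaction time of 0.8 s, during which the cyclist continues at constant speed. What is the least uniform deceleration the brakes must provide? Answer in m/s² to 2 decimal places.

17 km/h ÷ 3.6 = 4.7222 m/s.
Distance covered during reaction = 4.7222 × 0.8 = 3.778 m.
Distance available for braking: 7 − 3.778 = 3.222 m.
v² = 2a·d ⇒ a = v²/(2d) = 4.7222² / (2 × 3.222) = 22.299 / 6.444 = 3.4604 m/s².

Required deceleration ≈ 3.46 m/s²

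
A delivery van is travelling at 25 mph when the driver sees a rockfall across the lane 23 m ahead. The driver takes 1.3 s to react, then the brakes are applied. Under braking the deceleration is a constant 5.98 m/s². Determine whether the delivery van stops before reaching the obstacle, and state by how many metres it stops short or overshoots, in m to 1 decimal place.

25 mph × 0.44704 = 11.1760 m/s.
Reaction distance = 11.1760 × 1.3 = 14.529 m.
Braking distance = v²/(2a) = 124.903 / 11.960 = 10.443 m.
Total stopping distance = 14.529 + 10.443 = 24.972 m, vs 23 m available — it cannot stop in time and overshoots by 24.972 − 23 = 1.972 m.

No — it overshoots by 2.0 m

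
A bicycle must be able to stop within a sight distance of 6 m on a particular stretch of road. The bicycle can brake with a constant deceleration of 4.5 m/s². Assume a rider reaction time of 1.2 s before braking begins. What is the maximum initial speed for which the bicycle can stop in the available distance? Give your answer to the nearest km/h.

Stopping distance: v·t_r + v²/(2a) = 6 with t_r = 1.2 s and a = 4.500 m/s².
So v² + 10.800 v − 54.00 = 0.
Positive root: v = −a·t_r + √((a·t_r)² + 2a·d) = −5.400 + √(29.160 + 54.00) = 3.7192 m/s.
3.7192 m/s × 3.6 = 13.389 km/h.

Maximum speed ≈ 13 km/h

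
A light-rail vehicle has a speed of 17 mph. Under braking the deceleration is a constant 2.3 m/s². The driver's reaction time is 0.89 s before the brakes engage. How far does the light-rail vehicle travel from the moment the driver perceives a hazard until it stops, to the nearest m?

17 mph × 0.44704 = 7.5997 m/s.
Reaction distance = v·t_r = 7.5997 × 0.89 = 6.764 m.
Braking distance = v²/(2a) = 7.5997² / (2 × 2.300) = 57.755 / 4.600 = 12.555 m.
Total = 6.764 + 12.555 = 19.319 m.

Total stopping distance ≈ 19 m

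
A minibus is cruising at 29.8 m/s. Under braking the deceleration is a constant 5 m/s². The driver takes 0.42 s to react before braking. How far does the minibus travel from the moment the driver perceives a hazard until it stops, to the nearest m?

Reaction distance = v·t_r = 29.8000 × 0.42 = 12.516 m.
Braking distance = v²/(2a) = 29.8000² / (2 × 5.000) = 888.040 / 10.000 = 88.804 m.
Total = 12.516 + 88.804 = 101.320 m.

Total stopping distance ≈ 101 m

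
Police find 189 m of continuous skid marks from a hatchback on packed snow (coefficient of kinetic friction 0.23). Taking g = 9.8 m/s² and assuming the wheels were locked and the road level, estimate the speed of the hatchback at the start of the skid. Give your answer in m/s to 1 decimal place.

Initial speed ≈ 29.2 m/s

Deceleration a = μg = 0.23 × 9.8 = 2.254 m/s².
v = √(2a·d) = √(2 × 2.254 × 189) = √852.012 = 29.1892 m/s.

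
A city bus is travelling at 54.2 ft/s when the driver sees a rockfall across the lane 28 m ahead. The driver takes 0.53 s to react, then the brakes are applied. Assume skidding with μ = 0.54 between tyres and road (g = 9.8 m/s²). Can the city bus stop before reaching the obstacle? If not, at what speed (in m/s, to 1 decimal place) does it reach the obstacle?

54.2 ft/s × 0.3048 = 16.5202 m/s.
a = μg = 0.54 × 9.8 = 5.292 m/s².
Reaction distance = 16.5202 × 0.53 = 8.756 m.
Braking distance needed to stop: v²/(2a) = 272.917 / 10.584 = 25.786 m, so total needed = 8.756 + 25.786 = 34.542 m > 28 m — it cannot stop.
Distance remaining when braking begins: 28 − 8.756 = 19.244 m.
v² = v₀² − 2a·d = 272.917 − 2 × 5.292 × 19.244 = 69.239 m²/s².
v = √69.239 = 8.321 m/s.

No — it strikes the obstacle at 8.3 m/s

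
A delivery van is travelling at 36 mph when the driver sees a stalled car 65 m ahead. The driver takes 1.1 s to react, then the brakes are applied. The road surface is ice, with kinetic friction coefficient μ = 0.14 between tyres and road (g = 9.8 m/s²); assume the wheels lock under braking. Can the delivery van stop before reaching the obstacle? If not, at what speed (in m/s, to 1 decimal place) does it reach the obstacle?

No — it strikes the obstacle at 11.4 m/s

36 mph × 0.44704 = 16.0934 m/s.
a = μg = 0.14 × 9.8 = 1.372 m/s².
Reaction distance = 16.0934 × 1.1 = 17.703 m.
Braking distance needed to stop: v²/(2a) = 258.998 / 2.744 = 94.387 m, so total needed = 17.703 + 94.387 = 112.090 m > 65 m — it cannot stop.
Distance remaining when braking begins: 65 − 17.703 = 47.297 m.
v² = v₀² − 2a·d = 258.998 − 2 × 1.372 × 47.297 = 129.215 m²/s².
v = √129.215 = 11.367 m/s.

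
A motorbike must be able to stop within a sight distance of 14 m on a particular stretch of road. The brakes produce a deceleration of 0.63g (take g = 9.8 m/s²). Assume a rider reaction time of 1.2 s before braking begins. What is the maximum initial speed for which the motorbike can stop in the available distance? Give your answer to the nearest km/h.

Maximum speed ≈ 28 km/h

a = 0.63 × 9.8 = 6.174 m/s².
Stopping distance: v·t_r + v²/(2a) = 14 with t_r = 1.2 s and a = 6.174 m/s².
So v² + 14.818 v − 172.87 = 0.
Positive root: v = −a·t_r + √((a·t_r)² + 2a·d) = −7.409 + √(54.893 + 172.87) = 7.6828 m/s.
7.6828 m/s × 3.6 = 27.658 km/h.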